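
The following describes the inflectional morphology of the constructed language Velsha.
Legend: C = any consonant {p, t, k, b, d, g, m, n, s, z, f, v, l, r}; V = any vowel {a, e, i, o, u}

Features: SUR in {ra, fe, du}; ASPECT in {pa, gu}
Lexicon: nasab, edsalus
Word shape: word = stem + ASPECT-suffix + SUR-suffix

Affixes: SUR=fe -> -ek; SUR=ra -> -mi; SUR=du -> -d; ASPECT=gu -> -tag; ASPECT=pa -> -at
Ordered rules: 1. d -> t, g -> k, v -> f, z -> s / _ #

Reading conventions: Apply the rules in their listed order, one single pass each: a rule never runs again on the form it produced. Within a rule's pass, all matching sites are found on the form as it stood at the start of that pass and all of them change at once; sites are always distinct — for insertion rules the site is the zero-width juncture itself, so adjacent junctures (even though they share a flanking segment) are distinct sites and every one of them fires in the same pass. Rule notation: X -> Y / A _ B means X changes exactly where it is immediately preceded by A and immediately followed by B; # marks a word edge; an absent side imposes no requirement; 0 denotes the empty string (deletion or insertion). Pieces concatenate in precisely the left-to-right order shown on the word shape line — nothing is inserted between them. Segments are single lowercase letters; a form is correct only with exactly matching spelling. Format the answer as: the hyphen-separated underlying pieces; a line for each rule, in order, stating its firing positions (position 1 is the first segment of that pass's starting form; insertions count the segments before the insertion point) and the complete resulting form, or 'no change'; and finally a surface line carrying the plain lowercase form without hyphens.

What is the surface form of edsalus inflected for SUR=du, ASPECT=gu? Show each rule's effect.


underlying: edsalus-tag-d
1. d -> t, g -> k, v -> f, z -> s / _ #: fires at position(s) 11: edsalustagt
surface: edsalustagt


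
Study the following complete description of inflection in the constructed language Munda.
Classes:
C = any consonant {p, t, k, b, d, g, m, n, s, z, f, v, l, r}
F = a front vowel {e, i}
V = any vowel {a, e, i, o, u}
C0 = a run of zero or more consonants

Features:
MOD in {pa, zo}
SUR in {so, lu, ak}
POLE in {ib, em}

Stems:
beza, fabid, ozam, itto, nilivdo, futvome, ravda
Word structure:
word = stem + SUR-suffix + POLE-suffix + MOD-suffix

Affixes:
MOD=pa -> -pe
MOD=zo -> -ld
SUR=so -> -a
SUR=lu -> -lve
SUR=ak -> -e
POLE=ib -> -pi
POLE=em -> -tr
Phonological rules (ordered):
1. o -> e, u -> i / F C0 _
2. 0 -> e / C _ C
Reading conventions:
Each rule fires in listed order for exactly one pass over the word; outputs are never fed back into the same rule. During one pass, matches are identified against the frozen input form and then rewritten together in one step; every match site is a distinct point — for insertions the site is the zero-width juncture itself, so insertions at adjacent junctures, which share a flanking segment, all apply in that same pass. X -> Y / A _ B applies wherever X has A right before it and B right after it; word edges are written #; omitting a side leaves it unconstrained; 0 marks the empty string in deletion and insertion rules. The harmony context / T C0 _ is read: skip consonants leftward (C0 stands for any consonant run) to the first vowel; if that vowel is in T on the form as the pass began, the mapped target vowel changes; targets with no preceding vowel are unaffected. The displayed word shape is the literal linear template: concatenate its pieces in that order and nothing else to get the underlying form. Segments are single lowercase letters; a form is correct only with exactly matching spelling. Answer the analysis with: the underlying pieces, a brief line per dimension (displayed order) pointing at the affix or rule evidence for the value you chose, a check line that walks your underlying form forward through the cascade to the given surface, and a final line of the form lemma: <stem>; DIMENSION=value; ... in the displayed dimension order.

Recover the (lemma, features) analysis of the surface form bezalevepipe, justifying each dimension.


underlying: beza-lve-pi-pe
MOD=pa - signalled by the affix -pe
SUR=lu - signalled by the affix -lve
POLE=ib - signalled by the affix -pi
check: bezalvepipe -> bezalvepipe -> bezalevepipe
lemma: beza; MOD=pa; SUR=lu; POLE=ib


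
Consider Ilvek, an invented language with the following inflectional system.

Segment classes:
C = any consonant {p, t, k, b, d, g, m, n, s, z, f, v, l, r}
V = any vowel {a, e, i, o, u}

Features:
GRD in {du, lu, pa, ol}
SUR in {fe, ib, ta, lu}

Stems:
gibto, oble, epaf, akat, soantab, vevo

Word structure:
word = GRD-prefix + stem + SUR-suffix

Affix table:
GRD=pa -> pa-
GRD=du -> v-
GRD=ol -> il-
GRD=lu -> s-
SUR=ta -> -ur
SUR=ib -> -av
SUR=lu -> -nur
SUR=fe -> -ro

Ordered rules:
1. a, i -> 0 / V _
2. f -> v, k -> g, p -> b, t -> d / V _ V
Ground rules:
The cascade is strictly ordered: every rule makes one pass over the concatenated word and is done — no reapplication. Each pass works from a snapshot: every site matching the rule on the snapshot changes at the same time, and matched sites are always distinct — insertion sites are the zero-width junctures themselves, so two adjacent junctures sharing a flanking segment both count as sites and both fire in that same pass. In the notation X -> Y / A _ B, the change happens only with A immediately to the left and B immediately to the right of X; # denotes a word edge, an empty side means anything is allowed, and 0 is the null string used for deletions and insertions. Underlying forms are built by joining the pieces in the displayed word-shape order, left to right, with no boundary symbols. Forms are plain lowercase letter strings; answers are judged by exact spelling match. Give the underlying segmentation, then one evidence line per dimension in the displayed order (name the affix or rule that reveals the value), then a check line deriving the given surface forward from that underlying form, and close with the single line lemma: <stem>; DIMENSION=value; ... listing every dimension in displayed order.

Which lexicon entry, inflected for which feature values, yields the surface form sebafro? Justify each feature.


underlying: s-epaf-ro
GRD=lu - signalled by the affix s-
SUR=fe - signalled by the affix -ro
check: sepafro -> sepafro -> sebafro
lemma: epaf; GRD=lu; SUR=fe


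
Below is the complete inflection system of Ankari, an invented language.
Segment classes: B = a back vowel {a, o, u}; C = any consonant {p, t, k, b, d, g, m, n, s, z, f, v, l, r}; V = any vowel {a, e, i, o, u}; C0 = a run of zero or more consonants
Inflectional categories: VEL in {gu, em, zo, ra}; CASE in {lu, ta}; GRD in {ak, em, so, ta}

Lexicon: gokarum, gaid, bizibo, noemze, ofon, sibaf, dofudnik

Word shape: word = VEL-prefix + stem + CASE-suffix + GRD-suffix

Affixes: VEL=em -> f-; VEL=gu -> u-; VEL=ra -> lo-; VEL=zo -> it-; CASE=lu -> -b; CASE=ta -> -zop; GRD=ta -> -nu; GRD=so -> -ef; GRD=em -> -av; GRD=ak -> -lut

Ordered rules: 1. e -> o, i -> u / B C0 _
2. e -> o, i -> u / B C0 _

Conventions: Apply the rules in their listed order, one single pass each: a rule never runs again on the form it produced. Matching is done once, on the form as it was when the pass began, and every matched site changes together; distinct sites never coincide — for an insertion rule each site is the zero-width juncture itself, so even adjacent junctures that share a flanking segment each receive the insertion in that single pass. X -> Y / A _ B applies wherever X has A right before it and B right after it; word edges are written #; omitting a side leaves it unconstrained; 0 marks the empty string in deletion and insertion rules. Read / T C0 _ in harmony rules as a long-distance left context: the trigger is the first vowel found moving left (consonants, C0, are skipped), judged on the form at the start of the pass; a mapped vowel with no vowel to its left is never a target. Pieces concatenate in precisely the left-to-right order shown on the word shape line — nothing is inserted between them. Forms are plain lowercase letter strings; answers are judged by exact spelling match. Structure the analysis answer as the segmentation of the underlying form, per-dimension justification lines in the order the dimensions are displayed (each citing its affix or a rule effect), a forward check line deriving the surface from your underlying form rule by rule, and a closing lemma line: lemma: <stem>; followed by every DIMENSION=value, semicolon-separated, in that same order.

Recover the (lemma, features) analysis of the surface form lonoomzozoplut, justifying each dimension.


underlying: lo-noemze-zop-lut
VEL=ra - signalled by the affix lo-
CASE=ta - signalled by the affix -zop
GRD=ak - signalled by the affix -lut
check: lonoemzezoplut -> lonoomzezoplut -> lonoomzozoplut
lemma: noemze; VEL=ra; CASE=ta; GRD=ak


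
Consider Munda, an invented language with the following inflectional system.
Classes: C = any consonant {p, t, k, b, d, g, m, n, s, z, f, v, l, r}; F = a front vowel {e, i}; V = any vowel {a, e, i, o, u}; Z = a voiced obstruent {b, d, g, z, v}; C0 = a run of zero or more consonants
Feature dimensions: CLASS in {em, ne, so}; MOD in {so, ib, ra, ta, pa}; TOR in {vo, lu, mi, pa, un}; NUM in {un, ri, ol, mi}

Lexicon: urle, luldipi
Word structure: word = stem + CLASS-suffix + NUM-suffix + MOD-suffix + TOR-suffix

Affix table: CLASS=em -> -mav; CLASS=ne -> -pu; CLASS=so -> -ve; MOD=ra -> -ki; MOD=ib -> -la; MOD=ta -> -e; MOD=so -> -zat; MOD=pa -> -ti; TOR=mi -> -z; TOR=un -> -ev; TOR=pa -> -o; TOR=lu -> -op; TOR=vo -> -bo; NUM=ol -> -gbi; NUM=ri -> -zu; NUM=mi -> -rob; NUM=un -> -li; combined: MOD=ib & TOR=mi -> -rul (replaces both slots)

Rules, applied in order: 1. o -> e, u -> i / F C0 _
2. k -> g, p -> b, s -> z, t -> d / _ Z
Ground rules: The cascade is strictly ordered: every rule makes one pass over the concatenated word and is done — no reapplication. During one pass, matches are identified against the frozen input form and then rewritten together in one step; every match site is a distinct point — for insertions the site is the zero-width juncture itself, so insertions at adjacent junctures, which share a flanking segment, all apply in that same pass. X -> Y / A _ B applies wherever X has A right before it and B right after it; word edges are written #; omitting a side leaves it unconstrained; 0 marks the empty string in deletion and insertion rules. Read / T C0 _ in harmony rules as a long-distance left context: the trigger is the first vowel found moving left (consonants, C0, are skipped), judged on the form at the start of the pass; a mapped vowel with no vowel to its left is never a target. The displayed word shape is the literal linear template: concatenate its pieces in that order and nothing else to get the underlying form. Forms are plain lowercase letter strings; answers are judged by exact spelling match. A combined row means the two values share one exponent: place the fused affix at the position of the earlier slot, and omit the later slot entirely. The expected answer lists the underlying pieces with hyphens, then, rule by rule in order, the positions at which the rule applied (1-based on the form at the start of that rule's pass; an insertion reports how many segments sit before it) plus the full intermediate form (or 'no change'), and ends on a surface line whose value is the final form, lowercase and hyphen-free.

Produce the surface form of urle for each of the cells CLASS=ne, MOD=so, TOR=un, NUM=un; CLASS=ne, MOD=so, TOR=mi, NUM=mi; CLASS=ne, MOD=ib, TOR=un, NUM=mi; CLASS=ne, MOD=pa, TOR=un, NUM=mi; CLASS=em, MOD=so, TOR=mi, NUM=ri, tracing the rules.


cell CLASS=ne, MOD=so, TOR=un, NUM=un:
underlying: urle-pu-li-zat-ev
1. o -> e, u -> i / F C0 _: fires at position(s) 6: urlepilizatev
2. k -> g, p -> b, s -> z, t -> d / _ Z: no change
surface: urlepilizatev

cell CLASS=ne, MOD=so, TOR=mi, NUM=mi:
underlying: urle-pu-rob-zat-z
1. o -> e, u -> i / F C0 _: fires at position(s) 6: urlepirobzatz
2. k -> g, p -> b, s -> z, t -> d / _ Z: fires at position(s) 12: urlepirobzadz
surface: urlepirobzadz

cell CLASS=ne, MOD=ib, TOR=un, NUM=mi:
underlying: urle-pu-rob-la-ev
1. o -> e, u -> i / F C0 _: fires at position(s) 6: urlepiroblaev
2. k -> g, p -> b, s -> z, t -> d / _ Z: no change
surface: urlepiroblaev

cell CLASS=ne, MOD=pa, TOR=un, NUM=mi:
underlying: urle-pu-rob-ti-ev
1. o -> e, u -> i / F C0 _: fires at position(s) 6: urlepirobtiev
2. k -> g, p -> b, s -> z, t -> d / _ Z: no change
surface: urlepirobtiev

cell CLASS=em, MOD=so, TOR=mi, NUM=ri:
underlying: urle-mav-zu-zat-z
1. o -> e, u -> i / F C0 _: no change
2. k -> g, p -> b, s -> z, t -> d / _ Z: fires at position(s) 12: urlemavzuzadz
surface: urlemavzuzadz


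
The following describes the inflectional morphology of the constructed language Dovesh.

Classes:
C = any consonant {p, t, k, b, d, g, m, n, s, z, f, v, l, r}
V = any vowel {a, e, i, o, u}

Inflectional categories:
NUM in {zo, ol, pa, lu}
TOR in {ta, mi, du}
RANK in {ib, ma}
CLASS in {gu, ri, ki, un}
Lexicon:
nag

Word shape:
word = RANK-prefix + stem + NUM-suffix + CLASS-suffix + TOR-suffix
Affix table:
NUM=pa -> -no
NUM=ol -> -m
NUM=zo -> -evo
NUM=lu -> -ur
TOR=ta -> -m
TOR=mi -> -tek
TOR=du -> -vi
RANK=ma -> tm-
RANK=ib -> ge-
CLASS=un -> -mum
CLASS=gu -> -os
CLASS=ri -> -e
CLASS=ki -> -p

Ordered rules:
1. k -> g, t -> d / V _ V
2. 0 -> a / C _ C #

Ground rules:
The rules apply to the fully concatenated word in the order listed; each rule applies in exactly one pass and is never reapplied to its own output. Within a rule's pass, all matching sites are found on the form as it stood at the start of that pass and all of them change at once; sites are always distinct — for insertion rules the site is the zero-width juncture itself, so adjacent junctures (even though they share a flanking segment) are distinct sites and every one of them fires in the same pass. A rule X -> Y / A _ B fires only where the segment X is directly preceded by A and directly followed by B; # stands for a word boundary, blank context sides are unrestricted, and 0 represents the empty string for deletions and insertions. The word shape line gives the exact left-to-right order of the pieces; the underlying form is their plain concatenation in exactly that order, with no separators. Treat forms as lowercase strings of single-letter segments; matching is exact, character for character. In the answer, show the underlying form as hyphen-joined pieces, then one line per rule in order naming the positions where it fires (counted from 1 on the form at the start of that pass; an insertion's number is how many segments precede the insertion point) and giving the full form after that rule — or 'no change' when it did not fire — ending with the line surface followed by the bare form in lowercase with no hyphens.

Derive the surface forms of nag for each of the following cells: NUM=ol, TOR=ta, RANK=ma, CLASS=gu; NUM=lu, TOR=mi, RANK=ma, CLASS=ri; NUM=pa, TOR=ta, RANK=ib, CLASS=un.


cell NUM=ol, TOR=ta, RANK=ma, CLASS=gu:
underlying: tm-nag-m-os-m
1. k -> g, t -> d / V _ V: no change
2. 0 -> a / C _ C #: inserts after position(s) 8: tmnagmosam
surface: tmnagmosam

cell NUM=lu, TOR=mi, RANK=ma, CLASS=ri:
underlying: tm-nag-ur-e-tek
1. k -> g, t -> d / V _ V: fires at position(s) 9: tmnaguredek
2. 0 -> a / C _ C #: no change
surface: tmnaguredek

cell NUM=pa, TOR=ta, RANK=ib, CLASS=un:
underlying: ge-nag-no-mum-m
1. k -> g, t -> d / V _ V: no change
2. 0 -> a / C _ C #: inserts after position(s) 10: genagnomumam
surface: genagnomumam


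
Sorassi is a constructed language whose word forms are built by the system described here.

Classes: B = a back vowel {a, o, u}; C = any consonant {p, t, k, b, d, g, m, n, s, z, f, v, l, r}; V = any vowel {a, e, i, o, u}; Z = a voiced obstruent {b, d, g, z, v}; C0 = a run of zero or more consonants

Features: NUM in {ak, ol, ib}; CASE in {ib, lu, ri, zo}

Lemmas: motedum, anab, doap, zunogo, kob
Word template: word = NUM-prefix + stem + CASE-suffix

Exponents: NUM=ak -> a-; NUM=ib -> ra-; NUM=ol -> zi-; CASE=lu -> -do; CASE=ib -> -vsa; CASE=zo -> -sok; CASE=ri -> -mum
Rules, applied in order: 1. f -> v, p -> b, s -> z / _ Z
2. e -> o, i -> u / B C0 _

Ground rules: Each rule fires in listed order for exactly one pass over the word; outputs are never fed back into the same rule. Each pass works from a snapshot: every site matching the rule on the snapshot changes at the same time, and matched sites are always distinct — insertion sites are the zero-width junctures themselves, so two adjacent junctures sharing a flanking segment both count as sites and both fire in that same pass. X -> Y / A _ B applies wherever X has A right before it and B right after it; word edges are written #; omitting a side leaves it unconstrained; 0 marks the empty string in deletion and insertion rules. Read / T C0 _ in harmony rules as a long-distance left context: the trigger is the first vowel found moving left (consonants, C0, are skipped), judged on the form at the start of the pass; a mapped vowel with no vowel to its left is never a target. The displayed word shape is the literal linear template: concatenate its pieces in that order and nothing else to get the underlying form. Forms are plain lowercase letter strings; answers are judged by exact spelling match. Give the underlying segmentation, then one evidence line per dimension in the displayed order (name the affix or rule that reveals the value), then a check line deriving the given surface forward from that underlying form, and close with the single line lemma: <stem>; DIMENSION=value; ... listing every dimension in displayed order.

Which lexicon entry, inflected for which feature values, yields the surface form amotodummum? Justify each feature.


underlying: a-motedum-mum
NUM=ak - signalled by the affix a-
CASE=ri - signalled by the affix -mum
check: amotedummum -> amotedummum -> amotodummum
lemma: motedum; NUM=ak; CASE=ri


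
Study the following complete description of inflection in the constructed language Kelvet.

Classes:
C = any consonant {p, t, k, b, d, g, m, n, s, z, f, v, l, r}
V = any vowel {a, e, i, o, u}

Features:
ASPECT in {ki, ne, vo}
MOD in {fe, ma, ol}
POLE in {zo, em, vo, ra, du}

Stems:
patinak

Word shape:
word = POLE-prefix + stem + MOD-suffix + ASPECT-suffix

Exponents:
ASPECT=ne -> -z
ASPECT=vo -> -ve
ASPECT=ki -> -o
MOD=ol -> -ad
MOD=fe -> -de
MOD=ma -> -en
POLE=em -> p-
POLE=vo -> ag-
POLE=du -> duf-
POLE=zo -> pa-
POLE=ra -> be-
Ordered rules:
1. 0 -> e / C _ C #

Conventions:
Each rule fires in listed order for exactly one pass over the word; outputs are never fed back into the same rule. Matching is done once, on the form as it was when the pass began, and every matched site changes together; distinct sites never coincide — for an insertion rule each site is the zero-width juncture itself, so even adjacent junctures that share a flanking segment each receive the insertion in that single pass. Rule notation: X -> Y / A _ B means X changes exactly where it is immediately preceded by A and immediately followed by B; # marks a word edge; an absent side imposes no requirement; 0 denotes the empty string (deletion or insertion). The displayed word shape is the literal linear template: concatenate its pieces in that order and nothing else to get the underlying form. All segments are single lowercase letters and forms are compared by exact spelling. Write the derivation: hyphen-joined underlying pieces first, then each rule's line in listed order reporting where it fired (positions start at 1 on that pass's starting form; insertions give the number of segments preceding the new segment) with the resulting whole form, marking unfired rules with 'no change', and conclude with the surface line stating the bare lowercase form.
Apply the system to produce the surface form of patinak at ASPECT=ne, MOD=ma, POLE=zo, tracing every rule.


underlying: pa-patinak-en-z
1. 0 -> e / C _ C #: inserts after position(s) 11: papatinakenez
surface: papatinakenez


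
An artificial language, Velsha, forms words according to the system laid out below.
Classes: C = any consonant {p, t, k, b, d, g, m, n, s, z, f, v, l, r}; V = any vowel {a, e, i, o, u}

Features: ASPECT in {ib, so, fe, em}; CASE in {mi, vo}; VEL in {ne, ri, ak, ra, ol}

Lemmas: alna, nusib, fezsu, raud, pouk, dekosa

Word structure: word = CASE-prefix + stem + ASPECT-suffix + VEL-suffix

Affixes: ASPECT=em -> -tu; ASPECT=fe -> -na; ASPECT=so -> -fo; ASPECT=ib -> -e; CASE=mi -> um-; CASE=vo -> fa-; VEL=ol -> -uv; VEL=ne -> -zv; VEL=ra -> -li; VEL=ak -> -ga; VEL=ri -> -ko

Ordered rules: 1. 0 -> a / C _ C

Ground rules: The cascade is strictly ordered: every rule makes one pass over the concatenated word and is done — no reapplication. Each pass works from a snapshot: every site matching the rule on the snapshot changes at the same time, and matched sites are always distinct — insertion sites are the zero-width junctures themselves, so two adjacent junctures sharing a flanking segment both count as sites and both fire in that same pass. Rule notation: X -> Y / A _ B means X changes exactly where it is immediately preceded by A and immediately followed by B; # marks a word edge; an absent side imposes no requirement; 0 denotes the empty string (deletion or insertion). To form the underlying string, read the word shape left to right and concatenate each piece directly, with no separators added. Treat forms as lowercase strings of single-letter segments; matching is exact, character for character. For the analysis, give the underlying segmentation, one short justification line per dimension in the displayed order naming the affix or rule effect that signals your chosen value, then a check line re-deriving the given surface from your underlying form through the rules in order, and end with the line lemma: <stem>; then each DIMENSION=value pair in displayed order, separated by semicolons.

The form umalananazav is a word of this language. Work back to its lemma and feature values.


underlying: um-alna-na-zv
ASPECT=fe - signalled by the affix -na
CASE=mi - signalled by the affix um-
VEL=ne - signalled by the affix -zv
check: umalnanazv -> umalananazav
lemma: alna; ASPECT=fe; CASE=mi; VEL=ne


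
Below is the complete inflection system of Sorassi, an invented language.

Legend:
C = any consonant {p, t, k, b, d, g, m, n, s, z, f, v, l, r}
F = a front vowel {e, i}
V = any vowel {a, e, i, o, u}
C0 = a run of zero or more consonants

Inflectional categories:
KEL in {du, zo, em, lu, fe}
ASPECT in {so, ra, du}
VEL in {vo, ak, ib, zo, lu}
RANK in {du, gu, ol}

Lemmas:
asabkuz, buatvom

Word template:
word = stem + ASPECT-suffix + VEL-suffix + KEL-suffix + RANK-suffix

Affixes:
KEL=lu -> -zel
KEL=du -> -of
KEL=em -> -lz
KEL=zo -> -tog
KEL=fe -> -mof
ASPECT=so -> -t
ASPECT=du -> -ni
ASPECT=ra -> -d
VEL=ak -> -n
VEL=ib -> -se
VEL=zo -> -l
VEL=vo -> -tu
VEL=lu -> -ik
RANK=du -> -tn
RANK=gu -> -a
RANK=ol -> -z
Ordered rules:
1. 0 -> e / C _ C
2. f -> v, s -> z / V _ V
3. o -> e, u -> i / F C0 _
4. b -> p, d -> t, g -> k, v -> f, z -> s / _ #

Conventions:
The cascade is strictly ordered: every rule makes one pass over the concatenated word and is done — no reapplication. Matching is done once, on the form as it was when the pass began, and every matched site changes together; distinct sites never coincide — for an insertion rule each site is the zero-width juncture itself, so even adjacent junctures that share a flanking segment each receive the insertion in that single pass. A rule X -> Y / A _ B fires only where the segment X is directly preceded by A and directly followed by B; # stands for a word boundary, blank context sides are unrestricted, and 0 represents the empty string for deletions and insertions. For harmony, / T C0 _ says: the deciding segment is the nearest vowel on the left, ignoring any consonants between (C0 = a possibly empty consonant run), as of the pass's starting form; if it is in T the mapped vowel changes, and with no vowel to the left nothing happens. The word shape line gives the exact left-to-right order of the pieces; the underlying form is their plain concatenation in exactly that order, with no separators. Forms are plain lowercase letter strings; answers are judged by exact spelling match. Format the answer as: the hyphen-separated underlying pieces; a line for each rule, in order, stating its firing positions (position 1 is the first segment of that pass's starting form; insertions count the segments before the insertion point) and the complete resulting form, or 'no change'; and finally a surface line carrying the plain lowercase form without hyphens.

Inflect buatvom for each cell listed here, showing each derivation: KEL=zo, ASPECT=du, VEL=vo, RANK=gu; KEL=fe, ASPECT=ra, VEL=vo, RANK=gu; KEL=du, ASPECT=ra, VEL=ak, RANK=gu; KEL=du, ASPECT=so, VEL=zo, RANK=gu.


cell KEL=zo, ASPECT=du, VEL=vo, RANK=gu:
underlying: buatvom-ni-tu-tog-a
1. 0 -> e / C _ C: inserts after position(s) 4, 7: buatevomenitutoga
2. f -> v, s -> z / V _ V: no change
3. o -> e, u -> i / F C0 _: fires at position(s) 7, 13: buatevemenititoga
4. b -> p, d -> t, g -> k, v -> f, z -> s / _ #: no change
surface: buatevemenititoga

cell KEL=fe, ASPECT=ra, VEL=vo, RANK=gu:
underlying: buatvom-d-tu-mof-a
1. 0 -> e / C _ C: inserts after position(s) 4, 7, 8: buatevomedetumofa
2. f -> v, s -> z / V _ V: fires at position(s) 16: buatevomedetumova
3. o -> e, u -> i / F C0 _: fires at position(s) 7, 13: buatevemedetimova
4. b -> p, d -> t, g -> k, v -> f, z -> s / _ #: no change
surface: buatevemedetimova

cell KEL=du, ASPECT=ra, VEL=ak, RANK=gu:
underlying: buatvom-d-n-of-a
1. 0 -> e / C _ C: inserts after position(s) 4, 7, 8: buatevomedenofa
2. f -> v, s -> z / V _ V: fires at position(s) 14: buatevomedenova
3. o -> e, u -> i / F C0 _: fires at position(s) 7, 13: buatevemedeneva
4. b -> p, d -> t, g -> k, v -> f, z -> s / _ #: no change
surface: buatevemedeneva

cell KEL=du, ASPECT=so, VEL=zo, RANK=gu:
underlying: buatvom-t-l-of-a
1. 0 -> e / C _ C: inserts after position(s) 4, 7, 8: buatevometelofa
2. f -> v, s -> z / V _ V: fires at position(s) 14: buatevometelova
3. o -> e, u -> i / F C0 _: fires at position(s) 7, 13: buatevemeteleva
4. b -> p, d -> t, g -> k, v -> f, z -> s / _ #: no change
surface: buatevemeteleva


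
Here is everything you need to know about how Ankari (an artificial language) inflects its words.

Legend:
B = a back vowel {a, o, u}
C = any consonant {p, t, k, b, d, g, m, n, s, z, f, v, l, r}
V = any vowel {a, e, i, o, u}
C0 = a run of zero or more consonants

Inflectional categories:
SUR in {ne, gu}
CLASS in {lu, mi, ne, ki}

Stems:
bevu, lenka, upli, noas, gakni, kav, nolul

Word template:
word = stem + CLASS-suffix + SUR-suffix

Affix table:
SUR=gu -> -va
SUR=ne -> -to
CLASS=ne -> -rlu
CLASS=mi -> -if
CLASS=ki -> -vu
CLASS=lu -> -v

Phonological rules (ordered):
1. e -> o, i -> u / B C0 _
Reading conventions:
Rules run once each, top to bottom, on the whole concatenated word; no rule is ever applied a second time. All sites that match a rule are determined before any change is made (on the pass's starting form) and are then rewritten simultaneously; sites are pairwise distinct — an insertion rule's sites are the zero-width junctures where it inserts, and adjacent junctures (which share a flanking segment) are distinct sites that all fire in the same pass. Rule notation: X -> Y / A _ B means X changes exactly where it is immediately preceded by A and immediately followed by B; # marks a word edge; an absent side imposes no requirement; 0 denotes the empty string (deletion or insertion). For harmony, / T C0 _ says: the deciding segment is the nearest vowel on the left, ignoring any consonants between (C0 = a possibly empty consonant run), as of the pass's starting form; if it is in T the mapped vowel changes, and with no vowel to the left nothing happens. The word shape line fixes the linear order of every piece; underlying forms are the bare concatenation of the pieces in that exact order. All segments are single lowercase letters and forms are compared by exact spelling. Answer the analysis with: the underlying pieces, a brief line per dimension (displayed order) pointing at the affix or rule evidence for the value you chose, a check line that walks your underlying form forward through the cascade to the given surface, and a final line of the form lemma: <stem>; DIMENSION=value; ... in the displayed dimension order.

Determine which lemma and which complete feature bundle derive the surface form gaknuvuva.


underlying: gakni-vu-va
SUR=gu - signalled by the affix -va
CLASS=ki - signalled by the affix -vu
check: gaknivuva -> gaknuvuva
lemma: gakni; SUR=gu; CLASS=ki


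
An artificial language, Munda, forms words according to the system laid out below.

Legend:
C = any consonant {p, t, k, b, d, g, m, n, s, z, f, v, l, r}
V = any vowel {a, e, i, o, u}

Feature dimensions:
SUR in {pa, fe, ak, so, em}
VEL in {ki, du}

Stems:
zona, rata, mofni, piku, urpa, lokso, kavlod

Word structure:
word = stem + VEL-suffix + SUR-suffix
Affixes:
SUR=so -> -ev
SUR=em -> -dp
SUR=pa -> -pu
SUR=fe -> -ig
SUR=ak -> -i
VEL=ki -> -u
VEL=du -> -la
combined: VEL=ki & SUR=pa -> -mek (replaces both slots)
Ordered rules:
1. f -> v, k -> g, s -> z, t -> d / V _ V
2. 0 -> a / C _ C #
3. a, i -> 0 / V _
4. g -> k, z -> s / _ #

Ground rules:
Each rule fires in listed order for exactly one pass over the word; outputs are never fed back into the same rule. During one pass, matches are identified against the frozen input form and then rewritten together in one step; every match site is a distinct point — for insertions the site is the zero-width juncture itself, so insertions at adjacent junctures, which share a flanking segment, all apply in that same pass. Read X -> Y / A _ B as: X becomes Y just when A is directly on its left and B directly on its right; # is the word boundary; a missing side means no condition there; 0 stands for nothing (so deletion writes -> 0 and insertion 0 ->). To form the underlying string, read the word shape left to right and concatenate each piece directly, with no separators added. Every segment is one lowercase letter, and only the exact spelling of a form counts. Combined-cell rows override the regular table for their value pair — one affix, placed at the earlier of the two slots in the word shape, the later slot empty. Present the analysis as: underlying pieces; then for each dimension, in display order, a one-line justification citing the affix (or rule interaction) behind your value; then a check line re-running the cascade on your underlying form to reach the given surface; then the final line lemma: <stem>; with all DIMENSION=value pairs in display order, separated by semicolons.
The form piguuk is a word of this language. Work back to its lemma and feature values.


underlying: piku-u-ig
SUR=fe - signalled by the affix -ig
VEL=ki - signalled by the affix -u
check: pikuuig -> piguuig -> piguuig -> piguug -> piguuk
lemma: piku; SUR=fe; VEL=ki


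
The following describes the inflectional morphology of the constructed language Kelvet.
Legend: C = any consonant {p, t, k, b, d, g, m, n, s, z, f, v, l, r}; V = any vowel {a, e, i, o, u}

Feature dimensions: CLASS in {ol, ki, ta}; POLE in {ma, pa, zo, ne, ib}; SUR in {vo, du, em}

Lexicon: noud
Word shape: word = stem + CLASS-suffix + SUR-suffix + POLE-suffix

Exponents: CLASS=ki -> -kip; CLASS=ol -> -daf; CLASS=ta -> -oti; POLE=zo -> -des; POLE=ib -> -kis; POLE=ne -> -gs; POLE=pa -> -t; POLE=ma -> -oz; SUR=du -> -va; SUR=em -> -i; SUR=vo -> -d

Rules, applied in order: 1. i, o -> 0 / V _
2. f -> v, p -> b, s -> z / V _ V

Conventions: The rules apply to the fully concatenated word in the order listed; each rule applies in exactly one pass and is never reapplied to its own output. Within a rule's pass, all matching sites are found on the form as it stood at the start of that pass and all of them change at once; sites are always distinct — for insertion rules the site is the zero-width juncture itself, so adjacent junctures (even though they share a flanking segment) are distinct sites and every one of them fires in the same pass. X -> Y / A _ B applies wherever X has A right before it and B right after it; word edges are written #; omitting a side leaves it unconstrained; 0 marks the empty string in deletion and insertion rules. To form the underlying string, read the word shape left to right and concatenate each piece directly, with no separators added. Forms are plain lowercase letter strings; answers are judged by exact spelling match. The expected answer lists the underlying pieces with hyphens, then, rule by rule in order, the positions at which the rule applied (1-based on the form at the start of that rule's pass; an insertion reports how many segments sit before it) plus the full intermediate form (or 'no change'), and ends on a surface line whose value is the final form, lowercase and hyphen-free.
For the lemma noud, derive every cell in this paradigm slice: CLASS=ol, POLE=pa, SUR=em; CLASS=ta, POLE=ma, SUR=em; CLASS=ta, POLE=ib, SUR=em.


cell CLASS=ol, POLE=pa, SUR=em:
underlying: noud-daf-i-t
1. i, o -> 0 / V _: no change
2. f -> v, p -> b, s -> z / V _ V: fires at position(s) 7: nouddavit
surface: nouddavit

cell CLASS=ta, POLE=ma, SUR=em:
underlying: noud-oti-i-oz
1. i, o -> 0 / V _: fires at position(s) 8, 9: noudotiz
2. f -> v, p -> b, s -> z / V _ V: no change
surface: noudotiz

cell CLASS=ta, POLE=ib, SUR=em:
underlying: noud-oti-i-kis
1. i, o -> 0 / V _: fires at position(s) 8: noudotikis
2. f -> v, p -> b, s -> z / V _ V: no change
surface: noudotikis


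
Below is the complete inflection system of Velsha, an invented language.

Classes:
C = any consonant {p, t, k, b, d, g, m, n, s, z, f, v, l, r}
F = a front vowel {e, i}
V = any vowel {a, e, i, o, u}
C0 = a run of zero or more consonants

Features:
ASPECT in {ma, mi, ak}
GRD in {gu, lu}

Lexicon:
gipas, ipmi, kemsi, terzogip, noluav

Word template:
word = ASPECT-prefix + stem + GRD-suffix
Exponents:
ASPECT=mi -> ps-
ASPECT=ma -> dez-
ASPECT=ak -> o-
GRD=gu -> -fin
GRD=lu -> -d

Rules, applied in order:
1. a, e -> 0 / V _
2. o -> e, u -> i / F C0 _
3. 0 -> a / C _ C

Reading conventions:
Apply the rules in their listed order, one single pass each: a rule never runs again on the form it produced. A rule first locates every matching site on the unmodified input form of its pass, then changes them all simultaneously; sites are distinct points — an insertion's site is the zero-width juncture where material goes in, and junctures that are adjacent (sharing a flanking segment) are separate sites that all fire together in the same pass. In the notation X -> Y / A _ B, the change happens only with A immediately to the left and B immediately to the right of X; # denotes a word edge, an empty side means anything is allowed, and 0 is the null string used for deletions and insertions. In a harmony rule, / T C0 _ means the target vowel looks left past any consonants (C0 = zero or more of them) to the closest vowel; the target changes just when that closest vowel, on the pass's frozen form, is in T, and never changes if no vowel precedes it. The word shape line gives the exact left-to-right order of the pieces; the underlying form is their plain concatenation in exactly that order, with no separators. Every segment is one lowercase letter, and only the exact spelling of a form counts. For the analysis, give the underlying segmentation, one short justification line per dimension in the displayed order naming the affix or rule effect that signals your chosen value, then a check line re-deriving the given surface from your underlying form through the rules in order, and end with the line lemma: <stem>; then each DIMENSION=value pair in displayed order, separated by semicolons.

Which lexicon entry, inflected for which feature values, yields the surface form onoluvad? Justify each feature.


underlying: o-noluav-d
ASPECT=ak - signalled by the affix o-
GRD=lu - signalled by the affix -d
check: onoluavd -> onoluvd -> onoluvd -> onoluvad
lemma: noluav; ASPECT=ak; GRD=lu


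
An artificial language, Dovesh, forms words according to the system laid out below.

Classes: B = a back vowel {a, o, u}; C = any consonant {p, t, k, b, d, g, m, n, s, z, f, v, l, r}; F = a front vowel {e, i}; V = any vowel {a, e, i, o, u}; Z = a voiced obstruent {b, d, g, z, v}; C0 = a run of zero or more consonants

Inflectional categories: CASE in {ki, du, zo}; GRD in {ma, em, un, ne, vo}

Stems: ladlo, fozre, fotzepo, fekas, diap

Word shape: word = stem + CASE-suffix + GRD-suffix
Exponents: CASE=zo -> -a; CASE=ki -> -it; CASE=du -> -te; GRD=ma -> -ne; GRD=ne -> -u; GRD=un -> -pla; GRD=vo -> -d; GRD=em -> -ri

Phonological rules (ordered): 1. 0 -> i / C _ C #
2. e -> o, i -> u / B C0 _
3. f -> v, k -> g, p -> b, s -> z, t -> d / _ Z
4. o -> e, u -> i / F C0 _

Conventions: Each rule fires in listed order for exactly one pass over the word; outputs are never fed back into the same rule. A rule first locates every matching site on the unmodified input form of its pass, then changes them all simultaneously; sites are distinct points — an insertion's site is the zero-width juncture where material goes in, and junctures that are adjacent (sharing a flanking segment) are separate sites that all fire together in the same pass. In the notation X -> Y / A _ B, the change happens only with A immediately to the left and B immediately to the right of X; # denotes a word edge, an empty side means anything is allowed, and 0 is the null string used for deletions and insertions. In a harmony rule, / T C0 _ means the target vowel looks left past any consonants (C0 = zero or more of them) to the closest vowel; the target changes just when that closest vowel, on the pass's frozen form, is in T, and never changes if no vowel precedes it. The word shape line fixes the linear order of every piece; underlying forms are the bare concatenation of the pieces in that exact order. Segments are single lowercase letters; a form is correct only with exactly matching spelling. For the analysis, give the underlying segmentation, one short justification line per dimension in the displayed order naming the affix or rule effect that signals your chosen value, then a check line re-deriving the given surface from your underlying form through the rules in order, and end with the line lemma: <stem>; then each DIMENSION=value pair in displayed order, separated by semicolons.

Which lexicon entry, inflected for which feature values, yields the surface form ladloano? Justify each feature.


underlying: ladlo-a-ne
CASE=zo - signalled by the affix -a
GRD=ma - signalled by the affix -ne
check: ladloane -> ladloane -> ladloano -> ladloano -> ladloano
lemma: ladlo; CASE=zo; GRD=ma


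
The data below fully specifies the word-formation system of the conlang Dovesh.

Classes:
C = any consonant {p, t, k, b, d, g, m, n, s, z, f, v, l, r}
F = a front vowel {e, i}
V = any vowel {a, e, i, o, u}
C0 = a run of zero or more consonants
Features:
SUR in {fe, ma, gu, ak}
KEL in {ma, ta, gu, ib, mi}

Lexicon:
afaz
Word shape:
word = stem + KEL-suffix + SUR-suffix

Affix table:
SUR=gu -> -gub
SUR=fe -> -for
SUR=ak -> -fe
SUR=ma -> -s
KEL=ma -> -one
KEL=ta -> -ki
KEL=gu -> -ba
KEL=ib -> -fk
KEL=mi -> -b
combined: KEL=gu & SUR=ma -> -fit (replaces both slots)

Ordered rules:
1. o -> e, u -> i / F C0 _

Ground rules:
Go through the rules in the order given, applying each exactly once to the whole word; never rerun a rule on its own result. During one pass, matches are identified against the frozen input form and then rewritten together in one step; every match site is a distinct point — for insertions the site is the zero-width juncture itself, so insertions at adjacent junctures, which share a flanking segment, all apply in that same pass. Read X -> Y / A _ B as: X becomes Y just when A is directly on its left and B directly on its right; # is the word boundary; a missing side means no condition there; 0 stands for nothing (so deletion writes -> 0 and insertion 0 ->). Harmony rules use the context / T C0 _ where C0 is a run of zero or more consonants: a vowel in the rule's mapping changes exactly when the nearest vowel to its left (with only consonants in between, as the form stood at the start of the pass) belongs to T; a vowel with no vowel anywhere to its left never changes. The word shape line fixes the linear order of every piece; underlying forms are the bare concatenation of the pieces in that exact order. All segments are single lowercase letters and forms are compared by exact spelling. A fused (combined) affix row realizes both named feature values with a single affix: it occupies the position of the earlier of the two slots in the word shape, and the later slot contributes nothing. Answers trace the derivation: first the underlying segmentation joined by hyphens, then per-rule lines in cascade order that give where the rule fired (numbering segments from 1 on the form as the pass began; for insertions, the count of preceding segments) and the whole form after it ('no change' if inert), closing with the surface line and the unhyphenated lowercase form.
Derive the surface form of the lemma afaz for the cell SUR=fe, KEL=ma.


underlying: afaz-one-for
1. o -> e, u -> i / F C0 _: fires at position(s) 9: afazonefer
surface: afazonefer
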